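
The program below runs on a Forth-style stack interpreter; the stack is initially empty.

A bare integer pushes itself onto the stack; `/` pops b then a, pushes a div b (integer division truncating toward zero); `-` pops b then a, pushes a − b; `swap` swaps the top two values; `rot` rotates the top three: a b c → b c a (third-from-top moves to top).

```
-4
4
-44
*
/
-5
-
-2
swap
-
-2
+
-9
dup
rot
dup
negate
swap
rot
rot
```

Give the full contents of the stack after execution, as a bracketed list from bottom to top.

[-9, -9, -9, 9]

-4     : -4
4      : -4 4
-44    : -4 4 -44
*      : -4 -176
/      : 0
-5     : 0 -5
-      : 5
-2     : 5 -2
swap   : -2 5
-      : -7
-2     : -7 -2
+      : -9
-9     : -9 -9
dup    : -9 -9 -9
rot    : -9 -9 -9
dup    : -9 -9 -9 -9
negate : -9 -9 -9 9
swap   : -9 -9 9 -9
rot    : -9 9 -9 -9
rot    : -9 -9 -9 9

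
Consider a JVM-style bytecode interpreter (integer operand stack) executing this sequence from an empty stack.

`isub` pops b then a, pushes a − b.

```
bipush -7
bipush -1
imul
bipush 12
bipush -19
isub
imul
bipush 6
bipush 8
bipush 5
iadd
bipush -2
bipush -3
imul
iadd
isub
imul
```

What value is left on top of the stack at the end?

bipush -7  : -7
bipush -1  : -7 -1
imul       : 7
bipush 12  : 7 12
bipush -19 : 7 12 -19
isub       : 7 31
imul       : 217
bipush 6   : 217 6
bipush 8   : 217 6 8
bipush 5   : 217 6 8 5
iadd       : 217 6 13
bipush -2  : 217 6 13 -2
bipush -3  : 217 6 13 -2 -3
imul       : 217 6 13 6
iadd       : 217 6 19
isub       : 217 -13
imul       : -2821

-2821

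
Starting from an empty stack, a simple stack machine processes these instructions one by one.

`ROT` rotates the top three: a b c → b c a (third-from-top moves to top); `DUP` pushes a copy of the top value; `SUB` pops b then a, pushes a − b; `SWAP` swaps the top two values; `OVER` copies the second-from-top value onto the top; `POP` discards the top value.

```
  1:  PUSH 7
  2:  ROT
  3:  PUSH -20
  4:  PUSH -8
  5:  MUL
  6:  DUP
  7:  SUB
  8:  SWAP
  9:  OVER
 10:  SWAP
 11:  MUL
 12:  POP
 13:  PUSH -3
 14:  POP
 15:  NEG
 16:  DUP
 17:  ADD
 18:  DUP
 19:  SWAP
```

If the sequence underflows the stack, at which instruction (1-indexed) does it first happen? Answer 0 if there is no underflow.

2

PUSH 7 : 7
ROT  — needs 3 operands, stack has 1 → underflow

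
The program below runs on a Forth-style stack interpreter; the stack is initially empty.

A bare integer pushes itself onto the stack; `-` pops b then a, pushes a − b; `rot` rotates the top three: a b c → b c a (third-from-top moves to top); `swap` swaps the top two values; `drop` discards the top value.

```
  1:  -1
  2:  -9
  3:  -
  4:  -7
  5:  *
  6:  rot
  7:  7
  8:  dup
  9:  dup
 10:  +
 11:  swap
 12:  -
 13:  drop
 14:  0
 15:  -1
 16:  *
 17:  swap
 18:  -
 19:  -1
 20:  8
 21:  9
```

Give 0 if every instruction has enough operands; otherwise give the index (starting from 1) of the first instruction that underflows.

6

-1 -> [-1]
-9 -> [-1, -9]
-  -> [8]
-7 -> [8, -7]
*  -> [-56]
rot  — needs 3 operands, stack has 1 → underflow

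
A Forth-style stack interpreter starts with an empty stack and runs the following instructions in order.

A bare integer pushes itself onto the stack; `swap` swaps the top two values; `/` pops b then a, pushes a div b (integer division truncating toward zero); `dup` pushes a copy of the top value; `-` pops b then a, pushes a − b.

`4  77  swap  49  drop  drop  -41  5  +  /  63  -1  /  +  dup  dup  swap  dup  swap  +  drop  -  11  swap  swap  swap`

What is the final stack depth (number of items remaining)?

4     4
77    4 77
swap  77 4
49    77 4 49
drop  77 4
drop  77
-41   77 -41
5     77 -41 5
+     77 -36
/     -2
63    -2 63
-1    -2 63 -1
/     -2 -63
+     -65
dup   -65 -65
dup   -65 -65 -65
swap  -65 -65 -65
dup   -65 -65 -65 -65
swap  -65 -65 -65 -65
+     -65 -65 -130
drop  -65 -65
-     0
11    0 11
swap  11 0
swap  0 11
swap  11 0

2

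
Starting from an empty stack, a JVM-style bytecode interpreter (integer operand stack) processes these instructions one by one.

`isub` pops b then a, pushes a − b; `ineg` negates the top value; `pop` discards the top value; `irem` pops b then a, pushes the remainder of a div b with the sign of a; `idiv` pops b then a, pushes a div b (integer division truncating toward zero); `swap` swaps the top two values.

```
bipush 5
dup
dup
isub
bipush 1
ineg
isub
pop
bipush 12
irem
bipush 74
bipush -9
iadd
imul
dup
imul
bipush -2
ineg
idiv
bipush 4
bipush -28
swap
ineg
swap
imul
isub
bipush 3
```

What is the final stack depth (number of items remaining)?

bipush 5   -> 5
dup        -> 5 5
dup        -> 5 5 5
isub       -> 5 0
bipush 1   -> 5 0 1
ineg       -> 5 0 -1
isub       -> 5 1
pop        -> 5
bipush 12  -> 5 12
irem       -> 5
bipush 74  -> 5 74
bipush -9  -> 5 74 -9
iadd       -> 5 65
imul       -> 325
dup        -> 325 325
imul       -> 105625
bipush -2  -> 105625 -2
ineg       -> 105625 2
idiv       -> 52812
bipush 4   -> 52812 4
bipush -28 -> 52812 4 -28
swap       -> 52812 -28 4
ineg       -> 52812 -28 -4
swap       -> 52812 -4 -28
imul       -> 52812 112
isub       -> 52700
bipush 3   -> 52700 3

2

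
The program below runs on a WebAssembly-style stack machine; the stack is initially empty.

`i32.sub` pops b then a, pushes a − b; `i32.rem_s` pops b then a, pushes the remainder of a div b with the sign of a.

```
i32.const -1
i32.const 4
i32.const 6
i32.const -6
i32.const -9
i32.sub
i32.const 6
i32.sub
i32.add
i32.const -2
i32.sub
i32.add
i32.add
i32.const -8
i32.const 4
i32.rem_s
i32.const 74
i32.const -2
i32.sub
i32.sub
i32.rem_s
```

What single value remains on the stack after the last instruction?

8

i32.const -1 : -1
i32.const 4  : -1 4
i32.const 6  : -1 4 6
i32.const -6 : -1 4 6 -6
i32.const -9 : -1 4 6 -6 -9
i32.sub      : -1 4 6 3
i32.const 6  : -1 4 6 3 6
i32.sub      : -1 4 6 -3
i32.add      : -1 4 3
i32.const -2 : -1 4 3 -2
i32.sub      : -1 4 5
i32.add      : -1 9
i32.add      : 8
i32.const -8 : 8 -8
i32.const 4  : 8 -8 4
i32.rem_s    : 8 0
i32.const 74 : 8 0 74
i32.const -2 : 8 0 74 -2
i32.sub      : 8 0 76
i32.sub      : 8 -76
i32.rem_s    : 8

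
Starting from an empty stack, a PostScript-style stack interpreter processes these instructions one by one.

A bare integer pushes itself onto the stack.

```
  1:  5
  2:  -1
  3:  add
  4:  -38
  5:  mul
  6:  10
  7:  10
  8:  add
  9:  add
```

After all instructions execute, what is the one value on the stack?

5   -> [5]
-1  -> [5, -1]
add -> [4]
-38 -> [4, -38]
mul -> [-152]
10  -> [-152, 10]
10  -> [-152, 10, 10]
add -> [-152, 20]
add -> [-132]

-132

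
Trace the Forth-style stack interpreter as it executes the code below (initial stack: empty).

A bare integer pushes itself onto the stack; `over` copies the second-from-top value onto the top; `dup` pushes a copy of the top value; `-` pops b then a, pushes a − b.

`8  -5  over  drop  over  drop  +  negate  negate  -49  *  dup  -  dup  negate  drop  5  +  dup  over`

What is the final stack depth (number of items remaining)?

8      → [8]
-5     → [8, -5]
over   → [8, -5, 8]
drop   → [8, -5]
over   → [8, -5, 8]
drop   → [8, -5]
+      → [3]
negate → [-3]
negate → [3]
-49    → [3, -49]
*      → [-147]
dup    → [-147, -147]
-      → [0]
dup    → [0, 0]
negate → [0, 0]
drop   → [0]
5      → [0, 5]
+      → [5]
dup    → [5, 5]
over   → [5, 5, 5]

3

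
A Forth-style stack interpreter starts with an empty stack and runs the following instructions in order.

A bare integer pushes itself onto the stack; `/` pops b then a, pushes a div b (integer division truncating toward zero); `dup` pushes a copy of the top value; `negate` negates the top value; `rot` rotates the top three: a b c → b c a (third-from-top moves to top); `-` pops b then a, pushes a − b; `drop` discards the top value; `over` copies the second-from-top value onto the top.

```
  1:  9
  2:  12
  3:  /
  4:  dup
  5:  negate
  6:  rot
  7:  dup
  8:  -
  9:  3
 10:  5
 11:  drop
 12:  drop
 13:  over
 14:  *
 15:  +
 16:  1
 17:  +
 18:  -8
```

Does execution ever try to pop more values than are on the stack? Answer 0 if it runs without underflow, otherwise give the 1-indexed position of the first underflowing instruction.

9      : [9]
12     : [9, 12]
/      : [0]
dup    : [0, 0]
negate : [0, 0]
rot  — needs 3 operands, stack has 2 → underflow

6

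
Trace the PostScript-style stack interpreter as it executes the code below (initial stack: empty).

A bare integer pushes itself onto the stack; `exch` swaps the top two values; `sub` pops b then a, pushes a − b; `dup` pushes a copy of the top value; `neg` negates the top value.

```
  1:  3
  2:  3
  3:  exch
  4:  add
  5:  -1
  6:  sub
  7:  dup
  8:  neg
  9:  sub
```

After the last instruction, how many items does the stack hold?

3     3
3     3 3
exch  3 3
add   6
-1    6 -1
sub   7
dup   7 7
neg   7 -7
sub   14

1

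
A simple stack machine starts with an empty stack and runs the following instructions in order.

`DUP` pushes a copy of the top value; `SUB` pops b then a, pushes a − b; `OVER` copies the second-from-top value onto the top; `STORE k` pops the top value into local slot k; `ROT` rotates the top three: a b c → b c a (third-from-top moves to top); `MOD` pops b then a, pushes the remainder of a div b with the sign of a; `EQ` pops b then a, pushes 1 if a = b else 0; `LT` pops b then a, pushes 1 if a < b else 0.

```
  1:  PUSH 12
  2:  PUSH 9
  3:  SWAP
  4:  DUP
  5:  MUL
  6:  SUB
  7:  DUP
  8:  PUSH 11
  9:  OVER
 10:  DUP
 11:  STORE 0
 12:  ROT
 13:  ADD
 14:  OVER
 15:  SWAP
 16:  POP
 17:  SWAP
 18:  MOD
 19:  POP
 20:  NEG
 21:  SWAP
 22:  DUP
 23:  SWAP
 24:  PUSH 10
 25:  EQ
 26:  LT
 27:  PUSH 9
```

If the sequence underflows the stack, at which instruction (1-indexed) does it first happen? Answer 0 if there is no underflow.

PUSH 12 → 12
PUSH 9  → 12 9
SWAP    → 9 12
DUP     → 9 12 12
MUL     → 9 144
SUB     → -135
DUP     → -135 -135
PUSH 11 → -135 -135 11
OVER    → -135 -135 11 -135
DUP     → -135 -135 11 -135 -135
STORE 0 → -135 -135 11 -135
ROT     → -135 11 -135 -135
ADD     → -135 11 -270
OVER    → -135 11 -270 11
SWAP    → -135 11 11 -270
POP     → -135 11 11
SWAP    → -135 11 11
MOD     → -135 0
POP     → -135
NEG     → 135
SWAP  — needs 2 operands, stack has 1 → underflow

21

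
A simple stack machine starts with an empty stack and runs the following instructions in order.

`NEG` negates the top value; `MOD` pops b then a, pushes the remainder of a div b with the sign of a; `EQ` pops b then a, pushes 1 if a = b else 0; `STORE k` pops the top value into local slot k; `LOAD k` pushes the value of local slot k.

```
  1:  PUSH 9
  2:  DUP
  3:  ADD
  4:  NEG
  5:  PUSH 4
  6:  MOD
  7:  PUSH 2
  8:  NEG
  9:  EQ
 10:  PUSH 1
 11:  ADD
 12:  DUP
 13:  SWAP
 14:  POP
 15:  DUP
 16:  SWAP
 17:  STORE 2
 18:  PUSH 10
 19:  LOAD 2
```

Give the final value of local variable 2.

2

PUSH 9  -> 9
DUP     -> 9 9
ADD     -> 18
NEG     -> -18
PUSH 4  -> -18 4
MOD     -> -2
PUSH 2  -> -2 2
NEG     -> -2 -2
EQ      -> 1
PUSH 1  -> 1 1
ADD     -> 2
DUP     -> 2 2
SWAP    -> 2 2
POP     -> 2
DUP     -> 2 2
SWAP    -> 2 2
STORE 2 -> 2
PUSH 10 -> 2 10
LOAD 2  -> 2 10 2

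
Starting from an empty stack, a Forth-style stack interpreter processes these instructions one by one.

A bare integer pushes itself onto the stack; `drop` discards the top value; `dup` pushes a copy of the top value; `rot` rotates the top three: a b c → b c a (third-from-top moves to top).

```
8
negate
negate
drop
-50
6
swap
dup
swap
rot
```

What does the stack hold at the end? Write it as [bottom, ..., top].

[-50, -50, 6]

8      : 8
negate : -8
negate : 8
drop   : (empty)
-50    : -50
6      : -50 6
swap   : 6 -50
dup    : 6 -50 -50
swap   : 6 -50 -50
rot    : -50 -50 6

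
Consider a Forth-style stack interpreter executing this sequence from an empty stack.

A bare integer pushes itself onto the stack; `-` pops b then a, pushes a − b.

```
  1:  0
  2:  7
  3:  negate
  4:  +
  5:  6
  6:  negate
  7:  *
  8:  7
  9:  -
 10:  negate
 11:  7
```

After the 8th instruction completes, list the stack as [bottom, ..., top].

[42, 7]

0      -> 0
7      -> 0 7
negate -> 0 -7
+      -> -7
6      -> -7 6
negate -> -7 -6
*      -> 42
7      -> 42 7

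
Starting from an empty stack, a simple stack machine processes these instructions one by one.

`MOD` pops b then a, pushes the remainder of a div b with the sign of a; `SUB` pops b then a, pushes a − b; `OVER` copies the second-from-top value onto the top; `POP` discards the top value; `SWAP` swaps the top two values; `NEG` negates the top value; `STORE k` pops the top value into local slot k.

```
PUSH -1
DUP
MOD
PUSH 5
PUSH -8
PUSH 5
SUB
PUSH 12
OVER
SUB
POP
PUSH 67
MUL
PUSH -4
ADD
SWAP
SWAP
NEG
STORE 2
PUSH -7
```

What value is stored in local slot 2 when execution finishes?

PUSH -1 : -1
DUP     : -1 -1
MOD     : 0
PUSH 5  : 0 5
PUSH -8 : 0 5 -8
PUSH 5  : 0 5 -8 5
SUB     : 0 5 -13
PUSH 12 : 0 5 -13 12
OVER    : 0 5 -13 12 -13
SUB     : 0 5 -13 25
POP     : 0 5 -13
PUSH 67 : 0 5 -13 67
MUL     : 0 5 -871
PUSH -4 : 0 5 -871 -4
ADD     : 0 5 -875
SWAP    : 0 -875 5
SWAP    : 0 5 -875
NEG     : 0 5 875
STORE 2 : 0 5
PUSH -7 : 0 5 -7

875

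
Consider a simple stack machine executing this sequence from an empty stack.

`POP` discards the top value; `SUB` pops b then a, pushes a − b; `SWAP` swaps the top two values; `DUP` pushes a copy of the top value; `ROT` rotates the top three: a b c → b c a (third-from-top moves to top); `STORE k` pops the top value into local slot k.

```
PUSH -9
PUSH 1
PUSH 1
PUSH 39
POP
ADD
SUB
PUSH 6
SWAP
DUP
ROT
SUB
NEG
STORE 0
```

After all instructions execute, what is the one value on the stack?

PUSH -9 → [-9]
PUSH 1  → [-9, 1]
PUSH 1  → [-9, 1, 1]
PUSH 39 → [-9, 1, 1, 39]
POP     → [-9, 1, 1]
ADD     → [-9, 2]
SUB     → [-11]
PUSH 6  → [-11, 6]
SWAP    → [6, -11]
DUP     → [6, -11, -11]
ROT     → [-11, -11, 6]
SUB     → [-11, -17]
NEG     → [-11, 17]
STORE 0 → [-11]

-11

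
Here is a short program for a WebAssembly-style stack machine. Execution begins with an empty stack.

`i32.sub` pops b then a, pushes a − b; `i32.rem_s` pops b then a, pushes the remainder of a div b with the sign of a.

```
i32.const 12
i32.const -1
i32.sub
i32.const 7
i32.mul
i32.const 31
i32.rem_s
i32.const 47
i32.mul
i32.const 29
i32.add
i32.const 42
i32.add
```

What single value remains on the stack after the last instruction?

1434

i32.const 12 → [12]
i32.const -1 → [12, -1]
i32.sub      → [13]
i32.const 7  → [13, 7]
i32.mul      → [91]
i32.const 31 → [91, 31]
i32.rem_s    → [29]
i32.const 47 → [29, 47]
i32.mul      → [1363]
i32.const 29 → [1363, 29]
i32.add      → [1392]
i32.const 42 → [1392, 42]
i32.add      → [1434]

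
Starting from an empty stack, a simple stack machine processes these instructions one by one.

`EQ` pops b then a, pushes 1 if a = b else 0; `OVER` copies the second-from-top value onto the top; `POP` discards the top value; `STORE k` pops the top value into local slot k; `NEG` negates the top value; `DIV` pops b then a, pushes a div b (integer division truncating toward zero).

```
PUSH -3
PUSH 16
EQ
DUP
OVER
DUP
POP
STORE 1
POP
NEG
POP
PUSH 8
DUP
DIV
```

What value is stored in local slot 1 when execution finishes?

0

PUSH -3 : -3
PUSH 16 : -3 16
EQ      : 0
DUP     : 0 0
OVER    : 0 0 0
DUP     : 0 0 0 0
POP     : 0 0 0
STORE 1 : 0 0
POP     : 0
NEG     : 0
POP     : (empty)
PUSH 8  : 8
DUP     : 8 8
DIV     : 1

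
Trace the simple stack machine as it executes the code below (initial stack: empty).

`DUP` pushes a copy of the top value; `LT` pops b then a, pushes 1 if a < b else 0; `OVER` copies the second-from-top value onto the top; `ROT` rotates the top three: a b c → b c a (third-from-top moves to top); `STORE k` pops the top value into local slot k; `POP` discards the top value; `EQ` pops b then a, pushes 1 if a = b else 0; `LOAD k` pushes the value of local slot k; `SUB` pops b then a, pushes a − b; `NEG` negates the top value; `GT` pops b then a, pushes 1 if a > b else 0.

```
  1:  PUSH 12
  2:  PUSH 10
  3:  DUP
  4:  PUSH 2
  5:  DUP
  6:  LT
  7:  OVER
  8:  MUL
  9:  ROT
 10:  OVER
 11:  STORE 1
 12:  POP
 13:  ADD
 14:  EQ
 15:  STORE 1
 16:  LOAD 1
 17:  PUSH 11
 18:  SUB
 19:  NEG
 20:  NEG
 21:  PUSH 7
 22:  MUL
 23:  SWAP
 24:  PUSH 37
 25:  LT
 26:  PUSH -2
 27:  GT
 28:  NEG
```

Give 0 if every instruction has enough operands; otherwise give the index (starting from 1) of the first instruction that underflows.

23

PUSH 12 -> 12
PUSH 10 -> 12 10
DUP     -> 12 10 10
PUSH 2  -> 12 10 10 2
DUP     -> 12 10 10 2 2
LT      -> 12 10 10 0
OVER    -> 12 10 10 0 10
MUL     -> 12 10 10 0
ROT     -> 12 10 0 10
OVER    -> 12 10 0 10 0
STORE 1 -> 12 10 0 10
POP     -> 12 10 0
ADD     -> 12 10
EQ      -> 0
STORE 1 -> (empty)
LOAD 1  -> 0
PUSH 11 -> 0 11
SUB     -> -11
NEG     -> 11
NEG     -> -11
PUSH 7  -> -11 7
MUL     -> -77
SWAP  — needs 2 operands, stack has 1 → underflow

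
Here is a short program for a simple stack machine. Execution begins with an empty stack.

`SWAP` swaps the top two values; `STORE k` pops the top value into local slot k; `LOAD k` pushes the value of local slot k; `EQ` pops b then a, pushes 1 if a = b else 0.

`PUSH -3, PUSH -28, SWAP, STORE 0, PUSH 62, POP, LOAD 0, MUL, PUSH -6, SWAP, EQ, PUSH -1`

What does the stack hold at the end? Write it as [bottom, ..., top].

PUSH -3  -> [-3]
PUSH -28 -> [-3, -28]
SWAP     -> [-28, -3]
STORE 0  -> [-28]
PUSH 62  -> [-28, 62]
POP      -> [-28]
LOAD 0   -> [-28, -3]
MUL      -> [84]
PUSH -6  -> [84, -6]
SWAP     -> [-6, 84]
EQ       -> [0]
PUSH -1  -> [0, -1]

[0, -1]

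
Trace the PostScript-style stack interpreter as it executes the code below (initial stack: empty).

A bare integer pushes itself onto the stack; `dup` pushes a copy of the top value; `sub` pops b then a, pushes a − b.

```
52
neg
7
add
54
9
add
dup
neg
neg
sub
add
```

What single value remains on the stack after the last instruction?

52  → 52
neg → -52
7   → -52 7
add → -45
54  → -45 54
9   → -45 54 9
add → -45 63
dup → -45 63 63
neg → -45 63 -63
neg → -45 63 63
sub → -45 0
add → -45

-45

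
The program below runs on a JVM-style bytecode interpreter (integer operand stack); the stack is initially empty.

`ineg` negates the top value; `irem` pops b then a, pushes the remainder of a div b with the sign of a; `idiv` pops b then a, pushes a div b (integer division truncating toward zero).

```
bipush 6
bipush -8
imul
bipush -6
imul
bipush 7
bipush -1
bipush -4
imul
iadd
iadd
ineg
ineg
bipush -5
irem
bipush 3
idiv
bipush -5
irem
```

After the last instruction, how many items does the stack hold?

1

bipush 6  → [6]
bipush -8 → [6, -8]
imul      → [-48]
bipush -6 → [-48, -6]
imul      → [288]
bipush 7  → [288, 7]
bipush -1 → [288, 7, -1]
bipush -4 → [288, 7, -1, -4]
imul      → [288, 7, 4]
iadd      → [288, 11]
iadd      → [299]
ineg      → [-299]
ineg      → [299]
bipush -5 → [299, -5]
irem      → [4]
bipush 3  → [4, 3]
idiv      → [1]
bipush -5 → [1, -5]
irem      → [1]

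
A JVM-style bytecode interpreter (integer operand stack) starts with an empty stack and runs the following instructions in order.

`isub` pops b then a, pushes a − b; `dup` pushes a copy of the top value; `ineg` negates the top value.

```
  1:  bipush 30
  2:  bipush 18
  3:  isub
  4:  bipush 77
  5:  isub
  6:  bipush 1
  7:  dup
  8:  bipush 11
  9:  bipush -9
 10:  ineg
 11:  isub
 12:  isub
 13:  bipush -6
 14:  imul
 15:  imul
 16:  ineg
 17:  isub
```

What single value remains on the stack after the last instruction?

bipush 30 → 30
bipush 18 → 30 18
isub      → 12
bipush 77 → 12 77
isub      → -65
bipush 1  → -65 1
dup       → -65 1 1
bipush 11 → -65 1 1 11
bipush -9 → -65 1 1 11 -9
ineg      → -65 1 1 11 9
isub      → -65 1 1 2
isub      → -65 1 -1
bipush -6 → -65 1 -1 -6
imul      → -65 1 6
imul      → -65 6
ineg      → -65 -6
isub      → -59

-59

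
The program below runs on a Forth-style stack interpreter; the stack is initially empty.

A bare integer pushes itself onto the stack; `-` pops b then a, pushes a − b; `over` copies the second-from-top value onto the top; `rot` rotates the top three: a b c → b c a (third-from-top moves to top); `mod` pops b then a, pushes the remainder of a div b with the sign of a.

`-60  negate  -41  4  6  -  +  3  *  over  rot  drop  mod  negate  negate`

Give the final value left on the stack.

-9

-60    : -60
negate : 60
-41    : 60 -41
4      : 60 -41 4
6      : 60 -41 4 6
-      : 60 -41 -2
+      : 60 -43
3      : 60 -43 3
*      : 60 -129
over   : 60 -129 60
rot    : -129 60 60
drop   : -129 60
mod    : -9
negate : 9
negate : -9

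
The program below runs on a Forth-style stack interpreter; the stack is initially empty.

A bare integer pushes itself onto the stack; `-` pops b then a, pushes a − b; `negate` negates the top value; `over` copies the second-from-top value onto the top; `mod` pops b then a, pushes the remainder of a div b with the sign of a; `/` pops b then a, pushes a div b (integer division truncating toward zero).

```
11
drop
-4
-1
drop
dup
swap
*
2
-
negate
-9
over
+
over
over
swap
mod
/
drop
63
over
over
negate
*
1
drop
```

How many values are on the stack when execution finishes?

11      11
drop    (empty)
-4      -4
-1      -4 -1
drop    -4
dup     -4 -4
swap    -4 -4
*       16
2       16 2
-       14
negate  -14
-9      -14 -9
over    -14 -9 -14
+       -14 -23
over    -14 -23 -14
over    -14 -23 -14 -23
swap    -14 -23 -23 -14
mod     -14 -23 -9
/       -14 2
drop    -14
63      -14 63
over    -14 63 -14
over    -14 63 -14 63
negate  -14 63 -14 -63
*       -14 63 882
1       -14 63 882 1
drop    -14 63 882

3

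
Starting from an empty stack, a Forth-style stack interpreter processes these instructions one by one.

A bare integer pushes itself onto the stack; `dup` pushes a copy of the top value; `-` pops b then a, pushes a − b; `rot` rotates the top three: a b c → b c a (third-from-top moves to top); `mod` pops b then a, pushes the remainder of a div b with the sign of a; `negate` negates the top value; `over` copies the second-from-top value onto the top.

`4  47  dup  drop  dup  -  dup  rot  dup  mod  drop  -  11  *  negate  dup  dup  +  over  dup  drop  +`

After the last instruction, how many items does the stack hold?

2

4       4
47      4 47
dup     4 47 47
drop    4 47
dup     4 47 47
-       4 0
dup     4 0 0
rot     0 0 4
dup     0 0 4 4
mod     0 0 0
drop    0 0
-       0
11      0 11
*       0
negate  0
dup     0 0
dup     0 0 0
+       0 0
over    0 0 0
dup     0 0 0 0
drop    0 0 0
+       0 0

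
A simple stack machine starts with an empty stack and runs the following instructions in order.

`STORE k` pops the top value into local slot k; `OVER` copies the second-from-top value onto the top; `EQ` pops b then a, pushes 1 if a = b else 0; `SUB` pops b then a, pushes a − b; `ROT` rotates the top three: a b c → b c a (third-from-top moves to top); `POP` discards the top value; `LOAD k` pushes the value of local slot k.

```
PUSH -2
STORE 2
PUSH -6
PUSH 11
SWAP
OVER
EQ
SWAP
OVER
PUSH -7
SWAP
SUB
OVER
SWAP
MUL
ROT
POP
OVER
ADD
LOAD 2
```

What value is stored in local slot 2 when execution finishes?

PUSH -2 : -2
STORE 2 : (empty)
PUSH -6 : -6
PUSH 11 : -6 11
SWAP    : 11 -6
OVER    : 11 -6 11
EQ      : 11 0
SWAP    : 0 11
OVER    : 0 11 0
PUSH -7 : 0 11 0 -7
SWAP    : 0 11 -7 0
SUB     : 0 11 -7
OVER    : 0 11 -7 11
SWAP    : 0 11 11 -7
MUL     : 0 11 -77
ROT     : 11 -77 0
POP     : 11 -77
OVER    : 11 -77 11
ADD     : 11 -66
LOAD 2  : 11 -66 -2

-2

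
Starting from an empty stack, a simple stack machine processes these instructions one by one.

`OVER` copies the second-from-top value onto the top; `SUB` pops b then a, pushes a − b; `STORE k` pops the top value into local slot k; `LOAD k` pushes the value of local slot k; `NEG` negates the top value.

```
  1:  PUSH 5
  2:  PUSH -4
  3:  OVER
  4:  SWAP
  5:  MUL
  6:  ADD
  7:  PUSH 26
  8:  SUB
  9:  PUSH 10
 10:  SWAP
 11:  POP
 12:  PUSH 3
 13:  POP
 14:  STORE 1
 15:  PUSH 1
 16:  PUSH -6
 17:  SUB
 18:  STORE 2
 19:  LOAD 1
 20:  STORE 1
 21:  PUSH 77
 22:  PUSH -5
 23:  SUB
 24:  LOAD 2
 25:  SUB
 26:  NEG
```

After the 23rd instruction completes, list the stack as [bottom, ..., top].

[82]

PUSH 5  -> 5
PUSH -4 -> 5 -4
OVER    -> 5 -4 5
SWAP    -> 5 5 -4
MUL     -> 5 -20
ADD     -> -15
PUSH 26 -> -15 26
SUB     -> -41
PUSH 10 -> -41 10
SWAP    -> 10 -41
POP     -> 10
PUSH 3  -> 10 3
POP     -> 10
STORE 1 -> (empty)
PUSH 1  -> 1
PUSH -6 -> 1 -6
SUB     -> 7
STORE 2 -> (empty)
LOAD 1  -> 10
STORE 1 -> (empty)
PUSH 77 -> 77
PUSH -5 -> 77 -5
SUB     -> 82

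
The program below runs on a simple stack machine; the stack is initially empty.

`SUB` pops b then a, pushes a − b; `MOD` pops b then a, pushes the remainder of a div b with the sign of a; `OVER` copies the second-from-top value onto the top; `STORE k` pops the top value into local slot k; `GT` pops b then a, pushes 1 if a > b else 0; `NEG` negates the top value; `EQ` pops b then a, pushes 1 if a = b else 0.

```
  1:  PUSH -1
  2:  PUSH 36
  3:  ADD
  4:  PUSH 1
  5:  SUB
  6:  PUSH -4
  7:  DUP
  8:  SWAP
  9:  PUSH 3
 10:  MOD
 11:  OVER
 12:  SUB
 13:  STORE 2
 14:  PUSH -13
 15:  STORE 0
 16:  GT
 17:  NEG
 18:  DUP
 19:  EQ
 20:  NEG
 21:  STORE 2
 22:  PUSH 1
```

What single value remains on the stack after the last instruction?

1

PUSH -1   -1
PUSH 36   -1 36
ADD       35
PUSH 1    35 1
SUB       34
PUSH -4   34 -4
DUP       34 -4 -4
SWAP      34 -4 -4
PUSH 3    34 -4 -4 3
MOD       34 -4 -1
OVER      34 -4 -1 -4
SUB       34 -4 3
STORE 2   34 -4
PUSH -13  34 -4 -13
STORE 0   34 -4
GT        1
NEG       -1
DUP       -1 -1
EQ        1
NEG       -1
STORE 2   (empty)
PUSH 1    1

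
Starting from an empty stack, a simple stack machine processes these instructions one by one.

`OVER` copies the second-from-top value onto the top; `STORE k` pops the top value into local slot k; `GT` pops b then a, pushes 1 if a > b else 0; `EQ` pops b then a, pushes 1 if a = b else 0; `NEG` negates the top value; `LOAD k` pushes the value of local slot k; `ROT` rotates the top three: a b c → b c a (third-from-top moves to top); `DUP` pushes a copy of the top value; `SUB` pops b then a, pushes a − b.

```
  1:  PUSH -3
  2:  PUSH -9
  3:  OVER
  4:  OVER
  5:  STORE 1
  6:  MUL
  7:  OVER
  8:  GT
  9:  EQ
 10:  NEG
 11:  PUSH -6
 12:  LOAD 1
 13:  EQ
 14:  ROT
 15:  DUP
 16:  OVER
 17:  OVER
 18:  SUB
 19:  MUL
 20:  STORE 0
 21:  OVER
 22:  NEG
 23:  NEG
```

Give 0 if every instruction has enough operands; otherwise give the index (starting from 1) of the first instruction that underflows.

PUSH -3 → -3
PUSH -9 → -3 -9
OVER    → -3 -9 -3
OVER    → -3 -9 -3 -9
STORE 1 → -3 -9 -3
MUL     → -3 27
OVER    → -3 27 -3
GT      → -3 1
EQ      → 0
NEG     → 0
PUSH -6 → 0 -6
LOAD 1  → 0 -6 -9
EQ      → 0 0
ROT  — needs 3 operands, stack has 2 → underflow

14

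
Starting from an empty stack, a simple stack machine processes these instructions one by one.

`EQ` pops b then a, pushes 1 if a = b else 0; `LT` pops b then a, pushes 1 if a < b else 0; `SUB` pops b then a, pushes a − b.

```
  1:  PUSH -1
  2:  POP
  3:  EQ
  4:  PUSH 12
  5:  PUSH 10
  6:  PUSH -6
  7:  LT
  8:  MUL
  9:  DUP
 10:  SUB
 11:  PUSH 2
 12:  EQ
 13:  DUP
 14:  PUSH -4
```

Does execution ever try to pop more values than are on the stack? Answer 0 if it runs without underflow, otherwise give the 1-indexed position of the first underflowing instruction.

PUSH -1  [-1]
POP      []
EQ  — needs 2 operands, stack has 0 → underflow

3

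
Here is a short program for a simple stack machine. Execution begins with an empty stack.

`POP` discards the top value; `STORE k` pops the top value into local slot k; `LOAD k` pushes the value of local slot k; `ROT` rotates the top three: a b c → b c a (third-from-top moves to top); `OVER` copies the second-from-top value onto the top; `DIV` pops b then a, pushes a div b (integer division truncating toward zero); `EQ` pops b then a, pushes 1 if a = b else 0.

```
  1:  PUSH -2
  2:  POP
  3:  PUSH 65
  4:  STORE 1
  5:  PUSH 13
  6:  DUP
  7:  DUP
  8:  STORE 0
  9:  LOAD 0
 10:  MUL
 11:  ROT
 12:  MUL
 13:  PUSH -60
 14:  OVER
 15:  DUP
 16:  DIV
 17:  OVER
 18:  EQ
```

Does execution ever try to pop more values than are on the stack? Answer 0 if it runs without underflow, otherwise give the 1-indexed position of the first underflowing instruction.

11

PUSH -2 -> -2
POP     -> (empty)
PUSH 65 -> 65
STORE 1 -> (empty)
PUSH 13 -> 13
DUP     -> 13 13
DUP     -> 13 13 13
STORE 0 -> 13 13
LOAD 0  -> 13 13 13
MUL     -> 13 169
ROT  — needs 3 operands, stack has 2 → underflow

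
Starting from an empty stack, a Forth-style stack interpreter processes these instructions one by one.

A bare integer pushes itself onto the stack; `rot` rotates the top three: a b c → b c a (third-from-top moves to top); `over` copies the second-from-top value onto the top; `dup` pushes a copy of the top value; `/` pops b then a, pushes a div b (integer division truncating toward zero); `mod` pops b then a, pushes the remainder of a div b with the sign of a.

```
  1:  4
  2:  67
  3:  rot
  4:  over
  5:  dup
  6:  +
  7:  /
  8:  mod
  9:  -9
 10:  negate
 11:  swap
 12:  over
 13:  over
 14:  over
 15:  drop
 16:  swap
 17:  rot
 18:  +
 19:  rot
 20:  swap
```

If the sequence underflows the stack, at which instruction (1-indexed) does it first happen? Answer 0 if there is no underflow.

4  : [4]
67 : [4, 67]
rot  — needs 3 operands, stack has 2 → underflow

3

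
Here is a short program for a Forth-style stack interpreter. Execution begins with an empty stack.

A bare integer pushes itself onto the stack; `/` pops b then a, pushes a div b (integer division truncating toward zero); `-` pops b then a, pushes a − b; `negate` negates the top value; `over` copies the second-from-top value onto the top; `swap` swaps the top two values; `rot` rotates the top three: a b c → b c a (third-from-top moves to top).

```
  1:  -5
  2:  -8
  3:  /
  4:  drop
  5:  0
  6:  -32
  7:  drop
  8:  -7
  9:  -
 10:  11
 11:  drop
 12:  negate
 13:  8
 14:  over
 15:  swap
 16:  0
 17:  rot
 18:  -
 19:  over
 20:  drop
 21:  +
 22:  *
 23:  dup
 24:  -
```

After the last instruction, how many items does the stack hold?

-5      -5
-8      -5 -8
/       0
drop    (empty)
0       0
-32     0 -32
drop    0
-7      0 -7
-       7
11      7 11
drop    7
negate  -7
8       -7 8
over    -7 8 -7
swap    -7 -7 8
0       -7 -7 8 0
rot     -7 8 0 -7
-       -7 8 7
over    -7 8 7 8
drop    -7 8 7
+       -7 15
*       -105
dup     -105 -105
-       0

1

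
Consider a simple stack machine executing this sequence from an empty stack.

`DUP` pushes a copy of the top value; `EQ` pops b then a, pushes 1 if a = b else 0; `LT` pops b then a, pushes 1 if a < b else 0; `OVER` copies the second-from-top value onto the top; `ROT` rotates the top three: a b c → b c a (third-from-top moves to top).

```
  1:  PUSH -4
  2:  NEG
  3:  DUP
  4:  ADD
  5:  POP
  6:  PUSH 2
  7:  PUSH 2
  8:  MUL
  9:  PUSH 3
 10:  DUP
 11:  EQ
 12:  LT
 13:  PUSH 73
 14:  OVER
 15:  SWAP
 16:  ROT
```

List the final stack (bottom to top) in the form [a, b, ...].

PUSH -4 → -4
NEG     → 4
DUP     → 4 4
ADD     → 8
POP     → (empty)
PUSH 2  → 2
PUSH 2  → 2 2
MUL     → 4
PUSH 3  → 4 3
DUP     → 4 3 3
EQ      → 4 1
LT      → 0
PUSH 73 → 0 73
OVER    → 0 73 0
SWAP    → 0 0 73
ROT     → 0 73 0

[0, 73, 0]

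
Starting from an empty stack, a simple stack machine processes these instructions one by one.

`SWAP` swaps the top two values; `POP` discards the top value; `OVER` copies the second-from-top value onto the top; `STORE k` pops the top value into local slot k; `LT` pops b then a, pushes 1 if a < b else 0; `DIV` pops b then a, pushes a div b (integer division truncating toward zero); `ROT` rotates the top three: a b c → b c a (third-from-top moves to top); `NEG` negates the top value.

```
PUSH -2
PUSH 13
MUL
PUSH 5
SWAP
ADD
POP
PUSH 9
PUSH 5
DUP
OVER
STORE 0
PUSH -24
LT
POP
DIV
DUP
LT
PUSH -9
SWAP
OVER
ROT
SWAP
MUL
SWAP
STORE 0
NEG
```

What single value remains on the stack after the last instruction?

-81

PUSH -2  → -2
PUSH 13  → -2 13
MUL      → -26
PUSH 5   → -26 5
SWAP     → 5 -26
ADD      → -21
POP      → (empty)
PUSH 9   → 9
PUSH 5   → 9 5
DUP      → 9 5 5
OVER     → 9 5 5 5
STORE 0  → 9 5 5
PUSH -24 → 9 5 5 -24
LT       → 9 5 0
POP      → 9 5
DIV      → 1
DUP      → 1 1
LT       → 0
PUSH -9  → 0 -9
SWAP     → -9 0
OVER     → -9 0 -9
ROT      → 0 -9 -9
SWAP     → 0 -9 -9
MUL      → 0 81
SWAP     → 81 0
STORE 0  → 81
NEG      → -81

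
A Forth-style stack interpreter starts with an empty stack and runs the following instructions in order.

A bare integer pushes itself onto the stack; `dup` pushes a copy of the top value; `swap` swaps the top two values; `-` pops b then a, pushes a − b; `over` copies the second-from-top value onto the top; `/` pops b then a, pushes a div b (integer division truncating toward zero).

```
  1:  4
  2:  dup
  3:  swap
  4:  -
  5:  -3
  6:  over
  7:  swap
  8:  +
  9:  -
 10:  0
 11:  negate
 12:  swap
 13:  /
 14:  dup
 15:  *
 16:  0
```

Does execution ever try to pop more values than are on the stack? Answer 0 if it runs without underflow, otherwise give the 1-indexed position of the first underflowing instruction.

0

4      -> 4
dup    -> 4 4
swap   -> 4 4
-      -> 0
-3     -> 0 -3
over   -> 0 -3 0
swap   -> 0 0 -3
+      -> 0 -3
-      -> 3
0      -> 3 0
negate -> 3 0
swap   -> 0 3
/      -> 0
dup    -> 0 0
*      -> 0
0      -> 0 0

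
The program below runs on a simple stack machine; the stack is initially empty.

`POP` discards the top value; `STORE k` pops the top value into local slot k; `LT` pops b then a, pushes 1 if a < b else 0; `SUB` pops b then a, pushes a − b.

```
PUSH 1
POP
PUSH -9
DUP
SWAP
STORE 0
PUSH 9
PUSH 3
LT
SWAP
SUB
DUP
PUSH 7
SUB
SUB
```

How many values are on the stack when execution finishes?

1

PUSH 1   1
POP      (empty)
PUSH -9  -9
DUP      -9 -9
SWAP     -9 -9
STORE 0  -9
PUSH 9   -9 9
PUSH 3   -9 9 3
LT       -9 0
SWAP     0 -9
SUB      9
DUP      9 9
PUSH 7   9 9 7
SUB      9 2
SUB      7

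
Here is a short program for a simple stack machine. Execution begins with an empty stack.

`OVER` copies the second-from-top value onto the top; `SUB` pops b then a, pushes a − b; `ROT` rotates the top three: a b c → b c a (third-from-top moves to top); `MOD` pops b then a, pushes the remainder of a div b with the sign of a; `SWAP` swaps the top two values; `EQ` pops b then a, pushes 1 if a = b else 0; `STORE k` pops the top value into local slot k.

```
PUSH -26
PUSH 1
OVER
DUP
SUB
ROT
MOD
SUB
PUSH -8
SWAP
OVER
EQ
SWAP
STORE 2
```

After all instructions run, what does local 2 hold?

-8

PUSH -26 -> -26
PUSH 1   -> -26 1
OVER     -> -26 1 -26
DUP      -> -26 1 -26 -26
SUB      -> -26 1 0
ROT      -> 1 0 -26
MOD      -> 1 0
SUB      -> 1
PUSH -8  -> 1 -8
SWAP     -> -8 1
OVER     -> -8 1 -8
EQ       -> -8 0
SWAP     -> 0 -8
STORE 2  -> 0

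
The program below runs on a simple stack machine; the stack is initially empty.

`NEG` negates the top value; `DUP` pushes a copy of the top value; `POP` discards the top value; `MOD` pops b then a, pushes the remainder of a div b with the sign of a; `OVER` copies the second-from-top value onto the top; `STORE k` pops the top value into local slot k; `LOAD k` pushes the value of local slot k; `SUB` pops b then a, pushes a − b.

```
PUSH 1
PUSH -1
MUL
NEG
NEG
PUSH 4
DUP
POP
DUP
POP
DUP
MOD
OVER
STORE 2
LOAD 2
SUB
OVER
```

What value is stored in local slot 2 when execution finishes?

PUSH 1  -> 1
PUSH -1 -> 1 -1
MUL     -> -1
NEG     -> 1
NEG     -> -1
PUSH 4  -> -1 4
DUP     -> -1 4 4
POP     -> -1 4
DUP     -> -1 4 4
POP     -> -1 4
DUP     -> -1 4 4
MOD     -> -1 0
OVER    -> -1 0 -1
STORE 2 -> -1 0
LOAD 2  -> -1 0 -1
SUB     -> -1 1
OVER    -> -1 1 -1

-1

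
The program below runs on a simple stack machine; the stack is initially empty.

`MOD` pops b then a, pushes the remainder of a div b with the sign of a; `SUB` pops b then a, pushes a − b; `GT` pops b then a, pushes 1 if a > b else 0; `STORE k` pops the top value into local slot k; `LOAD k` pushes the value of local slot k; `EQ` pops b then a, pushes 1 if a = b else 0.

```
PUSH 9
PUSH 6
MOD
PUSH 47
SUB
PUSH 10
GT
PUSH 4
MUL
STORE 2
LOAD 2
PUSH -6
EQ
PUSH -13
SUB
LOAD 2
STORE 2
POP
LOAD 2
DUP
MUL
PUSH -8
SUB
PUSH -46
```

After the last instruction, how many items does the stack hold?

2

PUSH 9   → 9
PUSH 6   → 9 6
MOD      → 3
PUSH 47  → 3 47
SUB      → -44
PUSH 10  → -44 10
GT       → 0
PUSH 4   → 0 4
MUL      → 0
STORE 2  → (empty)
LOAD 2   → 0
PUSH -6  → 0 -6
EQ       → 0
PUSH -13 → 0 -13
SUB      → 13
LOAD 2   → 13 0
STORE 2  → 13
POP      → (empty)
LOAD 2   → 0
DUP      → 0 0
MUL      → 0
PUSH -8  → 0 -8
SUB      → 8
PUSH -46 → 8 -46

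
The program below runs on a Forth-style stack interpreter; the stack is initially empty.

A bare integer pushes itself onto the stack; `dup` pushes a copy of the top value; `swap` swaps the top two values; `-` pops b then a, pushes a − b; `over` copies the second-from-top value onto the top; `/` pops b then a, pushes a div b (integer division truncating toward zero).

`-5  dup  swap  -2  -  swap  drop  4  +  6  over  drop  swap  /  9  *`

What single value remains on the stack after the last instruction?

54

-5    [-5]
dup   [-5, -5]
swap  [-5, -5]
-2    [-5, -5, -2]
-     [-5, -3]
swap  [-3, -5]
drop  [-3]
4     [-3, 4]
+     [1]
6     [1, 6]
over  [1, 6, 1]
drop  [1, 6]
swap  [6, 1]
/     [6]
9     [6, 9]
*     [54]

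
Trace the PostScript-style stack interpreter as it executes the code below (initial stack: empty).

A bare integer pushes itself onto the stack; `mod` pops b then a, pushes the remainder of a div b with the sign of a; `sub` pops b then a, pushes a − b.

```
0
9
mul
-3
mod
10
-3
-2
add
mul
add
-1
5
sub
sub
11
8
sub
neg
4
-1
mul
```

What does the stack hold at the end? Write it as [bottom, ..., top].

0   -> [0]
9   -> [0, 9]
mul -> [0]
-3  -> [0, -3]
mod -> [0]
10  -> [0, 10]
-3  -> [0, 10, -3]
-2  -> [0, 10, -3, -2]
add -> [0, 10, -5]
mul -> [0, -50]
add -> [-50]
-1  -> [-50, -1]
5   -> [-50, -1, 5]
sub -> [-50, -6]
sub -> [-44]
11  -> [-44, 11]
8   -> [-44, 11, 8]
sub -> [-44, 3]
neg -> [-44, -3]
4   -> [-44, -3, 4]
-1  -> [-44, -3, 4, -1]
mul -> [-44, -3, -4]

[-44, -3, -4]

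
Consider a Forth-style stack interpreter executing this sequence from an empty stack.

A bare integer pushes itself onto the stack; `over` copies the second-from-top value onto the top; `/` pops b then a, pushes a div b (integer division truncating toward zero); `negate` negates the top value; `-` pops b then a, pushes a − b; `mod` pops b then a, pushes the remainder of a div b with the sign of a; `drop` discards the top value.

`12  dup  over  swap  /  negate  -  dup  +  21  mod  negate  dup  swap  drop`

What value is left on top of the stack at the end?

-5

12     → 12
dup    → 12 12
over   → 12 12 12
swap   → 12 12 12
/      → 12 1
negate → 12 -1
-      → 13
dup    → 13 13
+      → 26
21     → 26 21
mod    → 5
negate → -5
dup    → -5 -5
swap   → -5 -5
drop   → -5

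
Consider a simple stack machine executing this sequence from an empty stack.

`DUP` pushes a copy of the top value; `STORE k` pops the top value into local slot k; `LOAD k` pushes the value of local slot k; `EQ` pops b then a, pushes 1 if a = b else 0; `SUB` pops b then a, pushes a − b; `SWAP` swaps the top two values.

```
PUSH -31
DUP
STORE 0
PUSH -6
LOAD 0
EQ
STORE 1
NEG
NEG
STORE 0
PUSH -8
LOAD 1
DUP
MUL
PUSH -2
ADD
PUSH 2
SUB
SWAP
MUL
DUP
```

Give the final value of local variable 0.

PUSH -31 : [-31]
DUP      : [-31, -31]
STORE 0  : [-31]
PUSH -6  : [-31, -6]
LOAD 0   : [-31, -6, -31]
EQ       : [-31, 0]
STORE 1  : [-31]
NEG      : [31]
NEG      : [-31]
STORE 0  : []
PUSH -8  : [-8]
LOAD 1   : [-8, 0]
DUP      : [-8, 0, 0]
MUL      : [-8, 0]
PUSH -2  : [-8, 0, -2]
ADD      : [-8, -2]
PUSH 2   : [-8, -2, 2]
SUB      : [-8, -4]
SWAP     : [-4, -8]
MUL      : [32]
DUP      : [32, 32]

-31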